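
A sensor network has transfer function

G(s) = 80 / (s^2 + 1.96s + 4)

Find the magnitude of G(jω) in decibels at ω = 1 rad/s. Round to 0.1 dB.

At s = jω = j1:
quadratic: (j1)² + 1.96·j1 + 4 = 3 + j1.96 → |·| ≈ 3.5835, ∠ ≈ 33.16°
|G| = 80 / 3.5835 ≈ 22.325
Gain = 20 log₁₀(22.325) ≈ 26.98 dB

27.0 dB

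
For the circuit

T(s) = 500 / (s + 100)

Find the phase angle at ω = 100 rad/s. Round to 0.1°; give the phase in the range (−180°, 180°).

-45.0°

Substitute s = j100:
Numerator: 500 = 500 + j0
Denominator: (j100) + 100 = 100 + j100
|N| = √(500² + 0²) ≈ 500, ∠N ≈ 0.00°
|D| = √(100² + 100²) ≈ 141.42, ∠D ≈ 45.00°
∠T = 0.00° − 45.00° = -45.00°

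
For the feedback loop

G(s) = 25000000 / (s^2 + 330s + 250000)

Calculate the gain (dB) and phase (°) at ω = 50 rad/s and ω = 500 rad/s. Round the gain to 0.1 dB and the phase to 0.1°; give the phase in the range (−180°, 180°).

ω = 50: 40.1 dB, -3.8°; ω = 500: 43.6 dB, -90.0°

At s = jω = j50:
quadratic: (j50)² + 330·j50 + 250000 = 247500 + j16500 → |·| ≈ 2.4805e+05, ∠ ≈ 3.81°
|G| = 25000000 / 2.4805e+05 ≈ 100.79
Gain = 20 log₁₀(100.79) ≈ 40.07 dB
∠G = 0.00° − 3.81° = -3.81°

At s = jω = j500:
quadratic: (j500)² + 330·j500 + 250000 = 0 + j165000 → |·| ≈ 1.65e+05, ∠ ≈ 90.00°
|G| = 25000000 / 1.65e+05 ≈ 151.52
Gain = 20 log₁₀(151.52) ≈ 43.61 dB
∠G = 0.00° − 90.00° = -90.00°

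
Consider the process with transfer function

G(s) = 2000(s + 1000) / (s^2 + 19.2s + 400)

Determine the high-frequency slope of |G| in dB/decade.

-20 dB/decade

Each pole contributes −20 dB/decade at high frequency; each zero contributes +20 dB/decade.
Net: 1 zero(s) − 2 pole(s) → -20 dB/decade.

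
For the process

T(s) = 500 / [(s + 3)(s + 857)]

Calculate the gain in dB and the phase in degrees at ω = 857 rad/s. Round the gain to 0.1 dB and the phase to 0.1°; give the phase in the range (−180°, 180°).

-66.4 dB, -134.8°

At s = jω = j857:
pole (s+3): 3 + j857 → |·| = √(3²+857²) = √734458 ≈ 857.01, ∠ = arctan(857/3) ≈ 89.80°
pole (s+857): 857 + j857 → |·| = √(857²+857²) = √1468898 ≈ 1212, ∠ = arctan(857/857) ≈ 45.00°
|T| = 500 / 1.0387e+06 ≈ 0.00048137
Gain = 20 log₁₀(0.00048137) ≈ -66.35 dB
∠T = 0.00° − 134.80° = -134.80°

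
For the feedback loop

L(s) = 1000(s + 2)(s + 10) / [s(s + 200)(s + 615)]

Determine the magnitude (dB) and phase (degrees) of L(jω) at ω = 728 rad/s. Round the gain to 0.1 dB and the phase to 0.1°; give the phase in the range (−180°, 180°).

At s = jω = j728:
zero (s+2): 2 + j728 → |·| = √(2²+728²) = √529988 ≈ 728, ∠ = arctan(728/2) ≈ 89.84°
zero (s+10): 10 + j728 → |·| = √(10²+728²) = √530084 ≈ 728.07, ∠ = arctan(728/10) ≈ 89.21°
pole (s+200): 200 + j728 → |·| = √(200²+728²) = √569984 ≈ 754.97, ∠ = arctan(728/200) ≈ 74.64°
pole (s+615): 615 + j728 → |·| = √(615²+728²) = √908209 ≈ 953, ∠ = arctan(728/615) ≈ 49.81°
pole at origin: |s| = 728, ∠ = 90.00° (in denominator)
|L| = 1000 · 5.3003e+05 / 5.2379e+08 ≈ 1.0119
Gain = 20 log₁₀(1.0119) ≈ 0.10 dB
∠L = 179.05° − 214.45° = -35.40°

0.1 dB, -35.4°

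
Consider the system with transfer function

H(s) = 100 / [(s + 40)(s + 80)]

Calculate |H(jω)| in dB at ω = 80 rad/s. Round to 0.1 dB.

At s = jω = j80:
pole (s+40): 40 + j80 → |·| = √(40²+80²) = √8000 ≈ 89.443, ∠ = arctan(80/40) ≈ 63.43°
pole (s+80): 80 + j80 → |·| = √(80²+80²) = √12800 ≈ 113.14, ∠ = arctan(80/80) ≈ 45.00°
|H| = 100 / 10120 ≈ 0.0098814
Gain = 20 log₁₀(0.0098814) ≈ -40.10 dB

-40.1 dB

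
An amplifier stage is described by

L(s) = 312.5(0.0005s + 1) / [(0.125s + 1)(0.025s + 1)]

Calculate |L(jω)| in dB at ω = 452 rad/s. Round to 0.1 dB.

-6.0 dB

At ω = 452 rad/s:
zero (1 + j452·0.0005) = 1 + j0.226 → |·| ≈ 1.0252, ∠ ≈ 12.73°
pole (1 + j452·0.125) = 1 + j56.5 → |·| ≈ 56.509, ∠ ≈ 88.99°
pole (1 + j452·0.025) = 1 + j11.3 → |·| ≈ 11.344, ∠ ≈ 84.94°
|L| = 312.5 · 1.0252 / (56.509 · 11.344) ≈ 0.49978
Gain = 20 log₁₀(0.49978) ≈ -6.02 dB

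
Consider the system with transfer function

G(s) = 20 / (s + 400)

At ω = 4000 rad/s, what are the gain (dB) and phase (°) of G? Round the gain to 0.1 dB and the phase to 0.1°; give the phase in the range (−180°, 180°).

-46.1 dB, -84.3°

At s = jω = j4000:
pole (s+400): 400 + j4000 → |·| = √(400²+4000²) = √16160000 ≈ 4020, ∠ = arctan(4000/400) ≈ 84.29°
|G| = 20 / 4020 ≈ 0.0049751
Gain = 20 log₁₀(0.0049751) ≈ -46.06 dB
∠G = 0.00° − 84.29° = -84.29°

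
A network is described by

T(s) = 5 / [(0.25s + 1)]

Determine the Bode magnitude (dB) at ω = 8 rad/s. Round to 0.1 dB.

7.0 dB

At ω = 8 rad/s:
pole (1 + j8·0.25) = 1 + j2 → |·| ≈ 2.2361, ∠ ≈ 63.43°
|T| = 5 · 1 / (2.2361) ≈ 2.236
Gain = 20 log₁₀(2.236) ≈ 6.99 dB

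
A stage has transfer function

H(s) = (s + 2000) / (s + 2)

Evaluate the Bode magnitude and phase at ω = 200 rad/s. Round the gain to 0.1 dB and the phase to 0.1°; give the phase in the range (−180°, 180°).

20.0 dB, -83.7°

At s = jω = j200:
zero (s+2000): 2000 + j200 → |·| = √(2000²+200²) = √4040000 ≈ 2010, ∠ = arctan(200/2000) ≈ 5.71°
pole (s+2): 2 + j200 → |·| = √(2²+200²) = √40004 ≈ 200.01, ∠ = arctan(200/2) ≈ 89.43°
|H| = 1 · 2010 / 200.01 ≈ 10.049
Gain = 20 log₁₀(10.049) ≈ 20.04 dB
∠H = 5.71° − 89.43° = -83.72°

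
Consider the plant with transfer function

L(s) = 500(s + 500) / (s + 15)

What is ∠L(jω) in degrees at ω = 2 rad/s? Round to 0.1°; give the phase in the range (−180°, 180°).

At s = jω = j2:
zero (s+500): 500 + j2 → |·| = √(500²+2²) = √250004 ≈ 500, ∠ = arctan(2/500) ≈ 0.23°
pole (s+15): 15 + j2 → |·| = √(15²+2²) = √229 ≈ 15.133, ∠ = arctan(2/15) ≈ 7.59°
∠L = 0.23° − 7.59° = -7.36°

-7.4°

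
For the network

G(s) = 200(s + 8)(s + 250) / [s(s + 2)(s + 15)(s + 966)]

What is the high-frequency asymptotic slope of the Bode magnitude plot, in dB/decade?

Each pole contributes −20 dB/decade at high frequency; each zero contributes +20 dB/decade.
Net: 2 zero(s) − 4 pole(s) → -40 dB/decade.

-40 dB/decade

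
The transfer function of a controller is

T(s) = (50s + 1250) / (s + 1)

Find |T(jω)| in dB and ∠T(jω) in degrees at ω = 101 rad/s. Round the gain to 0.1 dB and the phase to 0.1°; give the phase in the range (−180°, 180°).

34.2 dB, -13.3°

Substitute s = j101:
Numerator: 50(j101) + 1250 = 1250 + j5050
Denominator: (j101) + 1 = 1 + j101
|N| = √(1250² + 5050²) ≈ 5202.4, ∠N ≈ 76.10°
|D| = √(1² + 101²) ≈ 101, ∠D ≈ 89.43°
|T| = 5202.4 / 101 ≈ 51.509
Gain = 20 log₁₀(51.509) ≈ 34.24 dB
∠T = 76.10° − 89.43° = -13.33°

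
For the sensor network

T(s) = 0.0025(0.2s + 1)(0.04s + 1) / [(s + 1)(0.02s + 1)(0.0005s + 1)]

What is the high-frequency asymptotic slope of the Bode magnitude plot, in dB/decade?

Each pole contributes −20 dB/decade at high frequency; each zero contributes +20 dB/decade.
Net: 2 zero(s) − 3 pole(s) → -20 dB/decade.

-20 dB/decade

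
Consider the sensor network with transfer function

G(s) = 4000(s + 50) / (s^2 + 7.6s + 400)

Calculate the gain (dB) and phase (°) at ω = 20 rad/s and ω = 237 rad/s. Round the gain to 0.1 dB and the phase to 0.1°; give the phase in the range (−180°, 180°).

ω = 20: 63.0 dB, -68.2°; ω = 237: 24.8 dB, -100.1°

At s = jω = j20:
zero (s+50): 50 + j20 → |·| = √(50²+20²) = √2900 ≈ 53.852, ∠ = arctan(20/50) ≈ 21.80°
quadratic: (j20)² + 7.6·j20 + 400 = 0 + j152 → |·| ≈ 152, ∠ ≈ 90.00°
|G| = 4000 · 53.852 / 152 ≈ 1417.2
Gain = 20 log₁₀(1417.2) ≈ 63.03 dB
∠G = 21.80° − 90.00° = -68.20°

At s = jω = j237:
zero (s+50): 50 + j237 → |·| = √(50²+237²) = √58669 ≈ 242.22, ∠ = arctan(237/50) ≈ 78.09°
quadratic: (j237)² + 7.6·j237 + 400 = -55769 + j1801.2 → |·| ≈ 55798, ∠ ≈ 178.15°
|G| = 4000 · 242.22 / 55798 ≈ 17.364
Gain = 20 log₁₀(17.364) ≈ 24.79 dB
∠G = 78.09° − 178.15° = -100.06°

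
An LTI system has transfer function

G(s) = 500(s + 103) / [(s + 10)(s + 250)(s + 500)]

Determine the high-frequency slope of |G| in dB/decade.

-40 dB/decade

Each pole contributes −20 dB/decade at high frequency; each zero contributes +20 dB/decade.
Net: 1 zero(s) − 3 pole(s) → -40 dB/decade.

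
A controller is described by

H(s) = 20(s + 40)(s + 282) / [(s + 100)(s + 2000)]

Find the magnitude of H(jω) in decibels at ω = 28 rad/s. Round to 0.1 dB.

At s = jω = j28:
zero (s+40): 40 + j28 → |·| = √(40²+28²) = √2384 ≈ 48.826, ∠ = arctan(28/40) ≈ 34.99°
zero (s+282): 282 + j28 → |·| = √(282²+28²) = √80308 ≈ 283.39, ∠ = arctan(28/282) ≈ 5.67°
pole (s+100): 100 + j28 → |·| = √(100²+28²) = √10784 ≈ 103.85, ∠ = arctan(28/100) ≈ 15.64°
pole (s+2000): 2000 + j28 → |·| = √(2000²+28²) = √4000784 ≈ 2000.2, ∠ = arctan(28/2000) ≈ 0.80°
|H| = 20 · 13837 / 2.0772e+05 ≈ 1.3323
Gain = 20 log₁₀(1.3323) ≈ 2.49 dB

2.5 dB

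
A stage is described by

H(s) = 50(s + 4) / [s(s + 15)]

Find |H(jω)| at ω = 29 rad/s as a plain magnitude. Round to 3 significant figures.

1.55

At s = jω = j29:
zero (s+4): 4 + j29 → |·| = √(4²+29²) = √857 ≈ 29.275, ∠ = arctan(29/4) ≈ 82.15°
pole (s+15): 15 + j29 → |·| = √(15²+29²) = √1066 ≈ 32.65, ∠ = arctan(29/15) ≈ 62.65°
pole at origin: |s| = 29, ∠ = 90.00° (in denominator)
|H| = 50 · 29.275 / 946.85 ≈ 1.5459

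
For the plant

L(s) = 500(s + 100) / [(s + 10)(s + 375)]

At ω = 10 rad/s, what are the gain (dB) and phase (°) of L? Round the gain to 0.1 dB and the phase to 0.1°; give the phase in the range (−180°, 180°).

At s = jω = j10:
zero (s+100): 100 + j10 → |·| = √(100²+10²) = √10100 ≈ 100.5, ∠ = arctan(10/100) ≈ 5.71°
pole (s+10): 10 + j10 → |·| = √(10²+10²) = √200 ≈ 14.142, ∠ = arctan(10/10) ≈ 45.00°
pole (s+375): 375 + j10 → |·| = √(375²+10²) = √140725 ≈ 375.13, ∠ = arctan(10/375) ≈ 1.53°
|L| = 500 · 100.5 / 5305.1 ≈ 9.472
Gain = 20 log₁₀(9.472) ≈ 19.53 dB
∠L = 5.71° − 46.53° = -40.82°

19.5 dB, -40.8°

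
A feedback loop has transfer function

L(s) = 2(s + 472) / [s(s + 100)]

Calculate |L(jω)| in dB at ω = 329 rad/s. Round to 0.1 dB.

-39.9 dB

At s = jω = j329:
zero (s+472): 472 + j329 → |·| = √(472²+329²) = √331025 ≈ 575.35, ∠ = arctan(329/472) ≈ 34.88°
pole (s+100): 100 + j329 → |·| = √(100²+329²) = √118241 ≈ 343.86, ∠ = arctan(329/100) ≈ 73.09°
pole at origin: |s| = 329, ∠ = 90.00° (in denominator)
|L| = 2 · 575.35 / 1.1313e+05 ≈ 0.010171
Gain = 20 log₁₀(0.010171) ≈ -39.85 dB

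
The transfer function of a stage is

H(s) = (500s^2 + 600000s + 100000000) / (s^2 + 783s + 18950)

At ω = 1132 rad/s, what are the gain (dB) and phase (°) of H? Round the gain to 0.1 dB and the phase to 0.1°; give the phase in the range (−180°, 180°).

Substitute s = j1132:
Numerator: 500(j1132)^2 + 600000(j1132) + 100000000 = -540712000 + j679200000
Denominator: (j1132)^2 + 783(j1132) + 18950 = -1262474 + j886356
|N| = √(540712000² + 679200000²) ≈ 8.6815e+08, ∠N ≈ 128.52°
|D| = √(1262474² + 886356²) ≈ 1.5426e+06, ∠D ≈ 144.93°
|H| = 8.6815e+08 / 1.5426e+06 ≈ 562.78
Gain = 20 log₁₀(562.78) ≈ 55.01 dB
∠H = 128.52° − 144.93° = -16.41°

55.0 dB, -16.4°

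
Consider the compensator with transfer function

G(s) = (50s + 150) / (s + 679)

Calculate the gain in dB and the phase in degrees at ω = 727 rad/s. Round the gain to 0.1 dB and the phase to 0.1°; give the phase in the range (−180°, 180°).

Substitute s = j727:
Numerator: 50(j727) + 150 = 150 + j36350
Denominator: (j727) + 679 = 679 + j727
|N| = √(150² + 36350²) ≈ 36350, ∠N ≈ 89.76°
|D| = √(679² + 727²) ≈ 994.77, ∠D ≈ 46.96°
|G| = 36350 / 994.77 ≈ 36.541
Gain = 20 log₁₀(36.541) ≈ 31.26 dB
∠G = 89.76° − 46.96° = 42.80°

31.3 dB, 42.8°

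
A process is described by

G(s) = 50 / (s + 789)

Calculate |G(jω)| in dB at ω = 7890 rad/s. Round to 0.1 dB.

-44.0 dB

At s = jω = j7890:
pole (s+789): 789 + j7890 → |·| = √(789²+7890²) = √62874621 ≈ 7929.4, ∠ = arctan(7890/789) ≈ 84.29°
|G| = 50 / 7929.4 ≈ 0.0063056
Gain = 20 log₁₀(0.0063056) ≈ -44.01 dB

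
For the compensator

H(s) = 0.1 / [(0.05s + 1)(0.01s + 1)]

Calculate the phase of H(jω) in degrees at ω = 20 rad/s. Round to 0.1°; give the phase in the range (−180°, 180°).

-56.3°

At ω = 20 rad/s:
pole (1 + j20·0.05) = 1 + j1 → |·| ≈ 1.4142, ∠ ≈ 45.00°
pole (1 + j20·0.01) = 1 + j0.2 → |·| ≈ 1.0198, ∠ ≈ 11.31°
∠H = (0°) − (45.00° + 11.31°) = -56.31°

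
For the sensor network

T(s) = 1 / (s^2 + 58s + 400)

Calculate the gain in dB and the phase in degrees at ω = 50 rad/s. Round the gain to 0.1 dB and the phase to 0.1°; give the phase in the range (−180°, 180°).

-71.1 dB, -125.9°

Substitute s = j50:
Numerator: 1 = 1 + j0
Denominator: (j50)^2 + 58(j50) + 400 = -2100 + j2900
|N| = √(1² + 0²) ≈ 1, ∠N ≈ 0.00°
|D| = √(2100² + 2900²) ≈ 3580.5, ∠D ≈ 125.91°
|T| = 1 / 3580.5 ≈ 0.00027929
Gain = 20 log₁₀(0.00027929) ≈ -71.08 dB
∠T = 0.00° − 125.91° = -125.91°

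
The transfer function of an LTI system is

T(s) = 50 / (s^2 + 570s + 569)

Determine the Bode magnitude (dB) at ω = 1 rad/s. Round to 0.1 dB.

Substitute s = j1:
Numerator: 50 = 50 + j0
Denominator: (j1)^2 + 570(j1) + 569 = 568 + j570
|N| = √(50² + 0²) ≈ 50, ∠N ≈ 0.00°
|D| = √(568² + 570²) ≈ 804.69, ∠D ≈ 45.10°
|T| = 50 / 804.69 ≈ 0.062136
Gain = 20 log₁₀(0.062136) ≈ -24.13 dB

-24.1 dB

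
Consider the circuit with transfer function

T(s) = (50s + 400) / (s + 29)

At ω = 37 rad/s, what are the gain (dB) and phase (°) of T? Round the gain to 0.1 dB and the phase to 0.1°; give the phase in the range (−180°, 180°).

32.1 dB, 25.9°

Substitute s = j37:
Numerator: 50(j37) + 400 = 400 + j1850
Denominator: (j37) + 29 = 29 + j37
|N| = √(400² + 1850²) ≈ 1892.7, ∠N ≈ 77.80°
|D| = √(29² + 37²) ≈ 47.011, ∠D ≈ 51.91°
|T| = 1892.7 / 47.011 ≈ 40.261
Gain = 20 log₁₀(40.261) ≈ 32.10 dB
∠T = 77.80° − 51.91° = 25.89°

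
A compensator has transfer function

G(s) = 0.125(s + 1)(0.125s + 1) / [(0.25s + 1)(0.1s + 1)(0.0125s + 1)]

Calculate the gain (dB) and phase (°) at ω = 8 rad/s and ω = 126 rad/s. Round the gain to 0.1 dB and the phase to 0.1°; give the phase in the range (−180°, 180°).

ω = 8: -6.1 dB, 20.1°; ω = 126: -9.5 dB, -55.3°

At ω = 8 rad/s:
zero (1 + j8·1) = 1 + j8 → |·| ≈ 8.0623, ∠ ≈ 82.87°
zero (1 + j8·0.125) = 1 + j1 → |·| ≈ 1.4142, ∠ ≈ 45.00°
pole (1 + j8·0.25) = 1 + j2 → |·| ≈ 2.2361, ∠ ≈ 63.43°
pole (1 + j8·0.1) = 1 + j0.8 → |·| ≈ 1.2806, ∠ ≈ 38.66°
pole (1 + j8·0.0125) = 1 + j0.1 → |·| ≈ 1.005, ∠ ≈ 5.71°
|G| = 0.125 · 8.0623 · 1.4142 / (2.2361 · 1.2806 · 1.005) ≈ 0.49523
Gain = 20 log₁₀(0.49523) ≈ -6.10 dB
∠G = (82.87° + 45.00°) − (63.43° + 38.66° + 5.71°) = 20.07°

At ω = 126 rad/s:
zero (1 + j126·1) = 1 + j126 → |·| ≈ 126, ∠ ≈ 89.55°
zero (1 + j126·0.125) = 1 + j15.75 → |·| ≈ 15.782, ∠ ≈ 86.37°
pole (1 + j126·0.25) = 1 + j31.5 → |·| ≈ 31.516, ∠ ≈ 88.18°
pole (1 + j126·0.1) = 1 + j12.6 → |·| ≈ 12.64, ∠ ≈ 85.46°
pole (1 + j126·0.0125) = 1 + j1.575 → |·| ≈ 1.8656, ∠ ≈ 57.59°
|G| = 0.125 · 126 · 15.782 / (31.516 · 12.64 · 1.8656) ≈ 0.33446
Gain = 20 log₁₀(0.33446) ≈ -9.51 dB
∠G = (89.55° + 86.37°) − (88.18° + 85.46° + 57.59°) = -55.31°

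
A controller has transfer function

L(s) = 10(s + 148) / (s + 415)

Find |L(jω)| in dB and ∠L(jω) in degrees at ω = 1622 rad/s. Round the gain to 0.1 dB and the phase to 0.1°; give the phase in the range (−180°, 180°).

19.8 dB, 9.1°

At s = jω = j1622:
zero (s+148): 148 + j1622 → |·| = √(148²+1622²) = √2652788 ≈ 1628.7, ∠ = arctan(1622/148) ≈ 84.79°
pole (s+415): 415 + j1622 → |·| = √(415²+1622²) = √2803109 ≈ 1674.2, ∠ = arctan(1622/415) ≈ 75.65°
|L| = 10 · 1628.7 / 1674.2 ≈ 9.7282
Gain = 20 log₁₀(9.7282) ≈ 19.76 dB
∠L = 84.79° − 75.65° = 9.14°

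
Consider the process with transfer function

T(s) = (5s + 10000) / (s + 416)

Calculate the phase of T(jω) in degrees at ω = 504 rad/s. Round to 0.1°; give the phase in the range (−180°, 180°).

-36.3°

Substitute s = j504:
Numerator: 5(j504) + 10000 = 10000 + j2520
Denominator: (j504) + 416 = 416 + j504
|N| = √(10000² + 2520²) ≈ 10313, ∠N ≈ 14.14°
|D| = √(416² + 504²) ≈ 653.51, ∠D ≈ 50.46°
∠T = 14.14° − 50.46° = -36.32°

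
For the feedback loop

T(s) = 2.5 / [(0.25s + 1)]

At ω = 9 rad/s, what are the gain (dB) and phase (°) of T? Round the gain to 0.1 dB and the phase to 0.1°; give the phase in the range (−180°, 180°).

At ω = 9 rad/s:
pole (1 + j9·0.25) = 1 + j2.25 → |·| ≈ 2.4622, ∠ ≈ 66.04°
|T| = 2.5 · 1 / (2.4622) ≈ 1.0154
Gain = 20 log₁₀(1.0154) ≈ 0.13 dB
∠T = (0°) − (66.04°) = -66.04°

0.1 dB, -66.0°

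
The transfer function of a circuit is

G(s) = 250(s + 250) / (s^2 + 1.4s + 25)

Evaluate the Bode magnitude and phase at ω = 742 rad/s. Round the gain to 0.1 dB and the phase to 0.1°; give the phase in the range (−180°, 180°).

-9.0 dB, -108.5°

At s = jω = j742:
zero (s+250): 250 + j742 → |·| = √(250²+742²) = √613064 ≈ 782.98, ∠ = arctan(742/250) ≈ 71.38°
quadratic: (j742)² + 1.4·j742 + 25 = -550539 + j1038.8 → |·| ≈ 5.5054e+05, ∠ ≈ 179.89°
|G| = 250 · 782.98 / 5.5054e+05 ≈ 0.35555
Gain = 20 log₁₀(0.35555) ≈ -8.98 dB
∠G = 71.38° − 179.89° = -108.51°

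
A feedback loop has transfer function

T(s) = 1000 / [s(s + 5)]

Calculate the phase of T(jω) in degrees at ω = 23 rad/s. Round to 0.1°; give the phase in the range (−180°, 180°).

-167.7°

At s = jω = j23:
pole (s+5): 5 + j23 → |·| = √(5²+23²) = √554 ≈ 23.537, ∠ = arctan(23/5) ≈ 77.74°
pole at origin: |s| = 23, ∠ = 90.00° (in denominator)
∠T = 0.00° − 167.74° = -167.74°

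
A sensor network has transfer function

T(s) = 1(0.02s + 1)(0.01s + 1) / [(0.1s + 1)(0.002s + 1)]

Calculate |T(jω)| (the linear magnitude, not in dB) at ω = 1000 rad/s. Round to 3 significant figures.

0.900

At ω = 1000 rad/s:
zero (1 + j1000·0.02) = 1 + j20 → |·| ≈ 20.025, ∠ ≈ 87.14°
zero (1 + j1000·0.01) = 1 + j10 → |·| ≈ 10.05, ∠ ≈ 84.29°
pole (1 + j1000·0.1) = 1 + j100 → |·| ≈ 100, ∠ ≈ 89.43°
pole (1 + j1000·0.002) = 1 + j2 → |·| ≈ 2.2361, ∠ ≈ 63.43°
|T| = 1 · 20.025 · 10.05 / (100 · 2.2361) ≈ 0.90001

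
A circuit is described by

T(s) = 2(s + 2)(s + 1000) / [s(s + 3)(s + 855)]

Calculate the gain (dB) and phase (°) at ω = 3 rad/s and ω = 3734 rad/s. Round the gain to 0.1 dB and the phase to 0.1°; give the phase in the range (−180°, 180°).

ω = 3: -3.6 dB, -78.7°; ω = 3734: -65.3 dB, -92.1°

At s = jω = j3:
zero (s+2): 2 + j3 → |·| = √(2²+3²) = √13 ≈ 3.6056, ∠ = arctan(3/2) ≈ 56.31°
zero (s+1000): 1000 + j3 → |·| = √(1000²+3²) = √1000009 ≈ 1000, ∠ = arctan(3/1000) ≈ 0.17°
pole (s+3): 3 + j3 → |·| = √(3²+3²) = √18 ≈ 4.2426, ∠ = arctan(3/3) ≈ 45.00°
pole (s+855): 855 + j3 → |·| = √(855²+3²) = √731034 ≈ 855.01, ∠ = arctan(3/855) ≈ 0.20°
pole at origin: |s| = 3, ∠ = 90.00° (in denominator)
|T| = 2 · 3605.6 / 10882 ≈ 0.66267
Gain = 20 log₁₀(0.66267) ≈ -3.57 dB
∠T = 56.48° − 135.20° = -78.72°

At s = jω = j3734:
zero (s+2): 2 + j3734 → |·| = √(2²+3734²) = √13942760 ≈ 3734, ∠ = arctan(3734/2) ≈ 89.97°
zero (s+1000): 1000 + j3734 → |·| = √(1000²+3734²) = √14942756 ≈ 3865.6, ∠ = arctan(3734/1000) ≈ 75.01°
pole (s+3): 3 + j3734 → |·| = √(3²+3734²) = √13942765 ≈ 3734, ∠ = arctan(3734/3) ≈ 89.95°
pole (s+855): 855 + j3734 → |·| = √(855²+3734²) = √14673781 ≈ 3830.6, ∠ = arctan(3734/855) ≈ 77.10°
pole at origin: |s| = 3734, ∠ = 90.00° (in denominator)
|T| = 2 · 1.4434e+07 / 5.3409e+10 ≈ 0.00054051
Gain = 20 log₁₀(0.00054051) ≈ -65.34 dB
∠T = 164.98° − 257.05° = -92.07°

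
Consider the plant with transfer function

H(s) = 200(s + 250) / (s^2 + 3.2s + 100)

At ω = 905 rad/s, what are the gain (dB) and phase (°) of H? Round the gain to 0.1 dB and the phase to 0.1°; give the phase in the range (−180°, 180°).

At s = jω = j905:
zero (s+250): 250 + j905 → |·| = √(250²+905²) = √881525 ≈ 938.9, ∠ = arctan(905/250) ≈ 74.56°
quadratic: (j905)² + 3.2·j905 + 100 = -818925 + j2896 → |·| ≈ 8.1893e+05, ∠ ≈ 179.80°
|H| = 200 · 938.9 / 8.1893e+05 ≈ 0.2293
Gain = 20 log₁₀(0.2293) ≈ -12.79 dB
∠H = 74.56° − 179.80° = -105.24°

-12.8 dB, -105.2°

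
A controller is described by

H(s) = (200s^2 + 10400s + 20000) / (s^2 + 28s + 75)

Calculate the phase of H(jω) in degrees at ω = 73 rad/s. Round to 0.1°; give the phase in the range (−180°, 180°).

-14.7°

Substitute s = j73:
Numerator: 200(j73)^2 + 10400(j73) + 20000 = -1045800 + j759200
Denominator: (j73)^2 + 28(j73) + 75 = -5254 + j2044
|N| = √(1045800² + 759200²) ≈ 1.2923e+06, ∠N ≈ 144.02°
|D| = √(5254² + 2044²) ≈ 5637.6, ∠D ≈ 158.74°
∠H = 144.02° − 158.74° = -14.72°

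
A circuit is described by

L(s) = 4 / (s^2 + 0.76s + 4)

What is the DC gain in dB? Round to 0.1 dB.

L(0) = 4 / 4 = 1
20 log₁₀(1) ≈ 0.00 dB

0.0 dB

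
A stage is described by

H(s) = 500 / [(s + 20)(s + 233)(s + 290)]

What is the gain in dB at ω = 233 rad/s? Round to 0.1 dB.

-95.2 dB

At s = jω = j233:
pole (s+20): 20 + j233 → |·| = √(20²+233²) = √54689 ≈ 233.86, ∠ = arctan(233/20) ≈ 85.09°
pole (s+233): 233 + j233 → |·| = √(233²+233²) = √108578 ≈ 329.51, ∠ = arctan(233/233) ≈ 45.00°
pole (s+290): 290 + j233 → |·| = √(290²+233²) = √138389 ≈ 372.01, ∠ = arctan(233/290) ≈ 38.78°
|H| = 500 / 2.8667e+07 ≈ 1.7442e-05
Gain = 20 log₁₀(1.7442e-05) ≈ -95.17 dB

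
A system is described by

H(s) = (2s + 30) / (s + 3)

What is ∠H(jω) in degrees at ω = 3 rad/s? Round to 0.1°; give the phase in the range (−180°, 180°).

Substitute s = j3:
Numerator: 2(j3) + 30 = 30 + j6
Denominator: (j3) + 3 = 3 + j3
|N| = √(30² + 6²) ≈ 30.594, ∠N ≈ 11.31°
|D| = √(3² + 3²) ≈ 4.2426, ∠D ≈ 45.00°
∠H = 11.31° − 45.00° = -33.69°

-33.7°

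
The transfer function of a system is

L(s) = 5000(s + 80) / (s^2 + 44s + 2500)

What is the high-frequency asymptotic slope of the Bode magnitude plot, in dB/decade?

Each pole contributes −20 dB/decade at high frequency; each zero contributes +20 dB/decade.
Net: 1 zero(s) − 2 pole(s) → -20 dB/decade.

-20 dB/decade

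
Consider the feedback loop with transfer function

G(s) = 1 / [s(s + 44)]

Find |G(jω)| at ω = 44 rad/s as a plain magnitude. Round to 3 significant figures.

0.000365

At s = jω = j44:
pole (s+44): 44 + j44 → |·| = √(44²+44²) = √3872 ≈ 62.225, ∠ = arctan(44/44) ≈ 45.00°
pole at origin: |s| = 44, ∠ = 90.00° (in denominator)
|G| = 1 / 2737.9 ≈ 0.00036524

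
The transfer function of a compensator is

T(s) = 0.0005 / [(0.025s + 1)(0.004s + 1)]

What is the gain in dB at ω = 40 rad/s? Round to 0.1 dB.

At ω = 40 rad/s:
pole (1 + j40·0.025) = 1 + j1 → |·| ≈ 1.4142, ∠ ≈ 45.00°
pole (1 + j40·0.004) = 1 + j0.16 → |·| ≈ 1.0127, ∠ ≈ 9.09°
|T| = 0.0005 · 1 / (1.4142 · 1.0127) ≈ 0.00034912
Gain = 20 log₁₀(0.00034912) ≈ -69.14 dB

-69.1 dB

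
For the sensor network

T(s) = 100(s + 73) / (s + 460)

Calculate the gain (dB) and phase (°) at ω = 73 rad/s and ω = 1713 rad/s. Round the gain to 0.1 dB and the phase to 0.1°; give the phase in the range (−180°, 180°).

ω = 73: 26.9 dB, 36.0°; ω = 1713: 39.7 dB, 12.6°

At s = jω = j73:
zero (s+73): 73 + j73 → |·| = √(73²+73²) = √10658 ≈ 103.24, ∠ = arctan(73/73) ≈ 45.00°
pole (s+460): 460 + j73 → |·| = √(460²+73²) = √216929 ≈ 465.76, ∠ = arctan(73/460) ≈ 9.02°
|T| = 100 · 103.24 / 465.76 ≈ 22.166
Gain = 20 log₁₀(22.166) ≈ 26.91 dB
∠T = 45.00° − 9.02° = 35.98°

At s = jω = j1713:
zero (s+73): 73 + j1713 → |·| = √(73²+1713²) = √2939698 ≈ 1714.6, ∠ = arctan(1713/73) ≈ 87.56°
pole (s+460): 460 + j1713 → |·| = √(460²+1713²) = √3145969 ≈ 1773.7, ∠ = arctan(1713/460) ≈ 74.97°
|T| = 100 · 1714.6 / 1773.7 ≈ 96.668
Gain = 20 log₁₀(96.668) ≈ 39.71 dB
∠T = 87.56° − 74.97° = 12.59°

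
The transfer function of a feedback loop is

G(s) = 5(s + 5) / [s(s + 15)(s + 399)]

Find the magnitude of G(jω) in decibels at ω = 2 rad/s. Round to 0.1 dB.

At s = jω = j2:
zero (s+5): 5 + j2 → |·| = √(5²+2²) = √29 ≈ 5.3852, ∠ = arctan(2/5) ≈ 21.80°
pole (s+15): 15 + j2 → |·| = √(15²+2²) = √229 ≈ 15.133, ∠ = arctan(2/15) ≈ 7.59°
pole (s+399): 399 + j2 → |·| = √(399²+2²) = √159205 ≈ 399.01, ∠ = arctan(2/399) ≈ 0.29°
pole at origin: |s| = 2, ∠ = 90.00° (in denominator)
|G| = 5 · 5.3852 / 12076 ≈ 0.0022297
Gain = 20 log₁₀(0.0022297) ≈ -53.04 dB

-53.0 dB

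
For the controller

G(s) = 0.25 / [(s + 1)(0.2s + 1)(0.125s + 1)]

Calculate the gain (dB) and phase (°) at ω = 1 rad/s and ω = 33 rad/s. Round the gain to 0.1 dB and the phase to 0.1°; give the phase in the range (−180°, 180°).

ω = 1: -15.3 dB, -63.4°; ω = 33: -71.5 dB, 114.0°

At ω = 1 rad/s:
pole (1 + j1·1) = 1 + j1 → |·| ≈ 1.4142, ∠ ≈ 45.00°
pole (1 + j1·0.2) = 1 + j0.2 → |·| ≈ 1.0198, ∠ ≈ 11.31°
pole (1 + j1·0.125) = 1 + j0.125 → |·| ≈ 1.0078, ∠ ≈ 7.13°
|G| = 0.25 · 1 / (1.4142 · 1.0198 · 1.0078) ≈ 0.172
Gain = 20 log₁₀(0.172) ≈ -15.29 dB
∠G = (0°) − (45.00° + 11.31° + 7.13°) = -63.44°

At ω = 33 rad/s:
pole (1 + j33·1) = 1 + j33 → |·| ≈ 33.015, ∠ ≈ 88.26°
pole (1 + j33·0.2) = 1 + j6.6 → |·| ≈ 6.6753, ∠ ≈ 81.38°
pole (1 + j33·0.125) = 1 + j4.125 → |·| ≈ 4.2445, ∠ ≈ 76.37°
|G| = 0.25 · 1 / (33.015 · 6.6753 · 4.2445) ≈ 0.00026726
Gain = 20 log₁₀(0.00026726) ≈ -71.46 dB
∠G = (0°) − (88.26° + 81.38° + 76.37°) = -246.01° ≡ 113.99° (principal value)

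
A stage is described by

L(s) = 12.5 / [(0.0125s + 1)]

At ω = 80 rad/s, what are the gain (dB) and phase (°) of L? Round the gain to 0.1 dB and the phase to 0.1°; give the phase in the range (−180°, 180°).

18.9 dB, -45.0°

At ω = 80 rad/s:
pole (1 + j80·0.0125) = 1 + j1 → |·| ≈ 1.4142, ∠ ≈ 45.00°
|L| = 12.5 · 1 / (1.4142) ≈ 8.8389
Gain = 20 log₁₀(8.8389) ≈ 18.93 dB
∠L = (0°) − (45.00°) = -45.00°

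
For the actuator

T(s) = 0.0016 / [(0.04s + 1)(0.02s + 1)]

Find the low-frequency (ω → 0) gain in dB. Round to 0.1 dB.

-55.9 dB

T(0) = 0.0016 · 1 / 1 = 0.0016
20 log₁₀(0.0016) ≈ -55.92 dB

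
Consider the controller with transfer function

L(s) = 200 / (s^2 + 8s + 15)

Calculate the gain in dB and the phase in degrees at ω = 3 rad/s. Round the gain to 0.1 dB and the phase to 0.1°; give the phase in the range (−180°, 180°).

18.2 dB, -76.0°

Substitute s = j3:
Numerator: 200 = 200 + j0
Denominator: (j3)^2 + 8(j3) + 15 = 6 + j24
|N| = √(200² + 0²) ≈ 200, ∠N ≈ 0.00°
|D| = √(6² + 24²) ≈ 24.739, ∠D ≈ 75.96°
|L| = 200 / 24.739 ≈ 8.0844
Gain = 20 log₁₀(8.0844) ≈ 18.15 dB
∠L = 0.00° − 75.96° = -75.96°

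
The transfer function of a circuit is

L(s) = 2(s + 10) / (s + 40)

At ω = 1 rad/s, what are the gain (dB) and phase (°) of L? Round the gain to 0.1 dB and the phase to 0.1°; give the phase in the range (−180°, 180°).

-6.0 dB, 4.3°

At s = jω = j1:
zero (s+10): 10 + j1 → |·| = √(10²+1²) = √101 ≈ 10.05, ∠ = arctan(1/10) ≈ 5.71°
pole (s+40): 40 + j1 → |·| = √(40²+1²) = √1601 ≈ 40.012, ∠ = arctan(1/40) ≈ 1.43°
|L| = 2 · 10.05 / 40.012 ≈ 0.50235
Gain = 20 log₁₀(0.50235) ≈ -5.98 dB
∠L = 5.71° − 1.43° = 4.28°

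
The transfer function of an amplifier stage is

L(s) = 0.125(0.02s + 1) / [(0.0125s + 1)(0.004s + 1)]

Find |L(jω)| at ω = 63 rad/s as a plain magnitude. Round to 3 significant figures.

0.153

At ω = 63 rad/s:
zero (1 + j63·0.02) = 1 + j1.26 → |·| ≈ 1.6086, ∠ ≈ 51.56°
pole (1 + j63·0.0125) = 1 + j0.7875 → |·| ≈ 1.2729, ∠ ≈ 38.22°
pole (1 + j63·0.004) = 1 + j0.252 → |·| ≈ 1.0313, ∠ ≈ 14.14°
|L| = 0.125 · 1.6086 / (1.2729 · 1.0313) ≈ 0.15317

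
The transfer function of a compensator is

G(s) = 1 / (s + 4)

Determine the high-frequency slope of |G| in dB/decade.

-20 dB/decade

Each pole contributes −20 dB/decade at high frequency; each zero contributes +20 dB/decade.
Net: 0 zero(s) − 1 pole(s) → -20 dB/decade.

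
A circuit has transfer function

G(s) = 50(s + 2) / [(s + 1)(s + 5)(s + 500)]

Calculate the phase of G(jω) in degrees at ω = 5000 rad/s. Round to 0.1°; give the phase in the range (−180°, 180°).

-174.2°

At s = jω = j5000:
zero (s+2): 2 + j5000 → |·| = √(2²+5000²) = √25000004 ≈ 5000, ∠ = arctan(5000/2) ≈ 89.98°
pole (s+1): 1 + j5000 → |·| = √(1²+5000²) = √25000001 ≈ 5000, ∠ = arctan(5000/1) ≈ 89.99°
pole (s+5): 5 + j5000 → |·| = √(5²+5000²) = √25000025 ≈ 5000, ∠ = arctan(5000/5) ≈ 89.94°
pole (s+500): 500 + j5000 → |·| = √(500²+5000²) = √25250000 ≈ 5024.9, ∠ = arctan(5000/500) ≈ 84.29°
∠G = 89.98° − 264.22° = -174.24°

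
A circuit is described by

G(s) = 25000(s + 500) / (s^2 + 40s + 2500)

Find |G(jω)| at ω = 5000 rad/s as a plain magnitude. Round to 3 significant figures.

At s = jω = j5000:
zero (s+500): 500 + j5000 → |·| = √(500²+5000²) = √25250000 ≈ 5024.9, ∠ = arctan(5000/500) ≈ 84.29°
quadratic: (j5000)² + 40·j5000 + 2500 = -24997500 + j200000 → |·| ≈ 2.4998e+07, ∠ ≈ 179.54°
|G| = 25000 · 5024.9 / 2.4998e+07 ≈ 5.0253

5.03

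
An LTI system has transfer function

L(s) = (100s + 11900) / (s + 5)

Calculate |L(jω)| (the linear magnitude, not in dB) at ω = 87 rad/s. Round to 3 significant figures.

169

Substitute s = j87:
Numerator: 100(j87) + 11900 = 11900 + j8700
Denominator: (j87) + 5 = 5 + j87
|N| = √(11900² + 8700²) ≈ 14741, ∠N ≈ 36.17°
|D| = √(5² + 87²) ≈ 87.144, ∠D ≈ 86.71°
|L| = 14741 / 87.144 ≈ 169.16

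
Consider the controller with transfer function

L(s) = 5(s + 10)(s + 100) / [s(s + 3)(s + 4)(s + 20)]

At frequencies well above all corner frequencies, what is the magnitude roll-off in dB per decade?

-40 dB/decade

Each pole contributes −20 dB/decade at high frequency; each zero contributes +20 dB/decade.
Net: 2 zero(s) − 4 pole(s) → -40 dB/decade.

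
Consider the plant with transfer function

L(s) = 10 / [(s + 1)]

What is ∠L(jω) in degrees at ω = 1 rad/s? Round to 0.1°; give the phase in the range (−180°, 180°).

-45.0°

At ω = 1 rad/s:
pole (1 + j1·1) = 1 + j1 → |·| ≈ 1.4142, ∠ ≈ 45.00°
∠L = (0°) − (45.00°) = -45.00°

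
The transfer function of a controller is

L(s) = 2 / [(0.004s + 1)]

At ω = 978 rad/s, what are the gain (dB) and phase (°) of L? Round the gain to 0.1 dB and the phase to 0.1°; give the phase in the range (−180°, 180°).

At ω = 978 rad/s:
pole (1 + j978·0.004) = 1 + j3.912 → |·| ≈ 4.0378, ∠ ≈ 75.66°
|L| = 2 · 1 / (4.0378) ≈ 0.49532
Gain = 20 log₁₀(0.49532) ≈ -6.10 dB
∠L = (0°) − (75.66°) = -75.66°

-6.1 dB, -75.7°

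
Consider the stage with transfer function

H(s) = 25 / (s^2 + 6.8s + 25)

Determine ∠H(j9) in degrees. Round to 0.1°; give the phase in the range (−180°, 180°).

At s = jω = j9:
quadratic: (j9)² + 6.8·j9 + 25 = -56 + j61.2 → |·| ≈ 82.954, ∠ ≈ 132.46°
∠H = 0.00° − 132.46° = -132.46°

-132.5°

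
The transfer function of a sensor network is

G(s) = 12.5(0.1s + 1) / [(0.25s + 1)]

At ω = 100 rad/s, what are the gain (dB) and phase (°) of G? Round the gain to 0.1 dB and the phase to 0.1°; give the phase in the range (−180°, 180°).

14.0 dB, -3.4°

At ω = 100 rad/s:
zero (1 + j100·0.1) = 1 + j10 → |·| ≈ 10.05, ∠ ≈ 84.29°
pole (1 + j100·0.25) = 1 + j25 → |·| ≈ 25.02, ∠ ≈ 87.71°
|G| = 12.5 · 10.05 / (25.02) ≈ 5.021
Gain = 20 log₁₀(5.021) ≈ 14.02 dB
∠G = (84.29°) − (87.71°) = -3.42°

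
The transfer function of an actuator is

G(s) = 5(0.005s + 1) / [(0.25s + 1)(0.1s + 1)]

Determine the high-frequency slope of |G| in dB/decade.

Each pole contributes −20 dB/decade at high frequency; each zero contributes +20 dB/decade.
Net: 1 zero(s) − 2 pole(s) → -20 dB/decade.

-20 dB/decade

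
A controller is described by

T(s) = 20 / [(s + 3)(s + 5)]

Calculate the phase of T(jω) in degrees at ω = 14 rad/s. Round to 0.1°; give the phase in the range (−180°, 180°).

At s = jω = j14:
pole (s+3): 3 + j14 → |·| = √(3²+14²) = √205 ≈ 14.318, ∠ = arctan(14/3) ≈ 77.91°
pole (s+5): 5 + j14 → |·| = √(5²+14²) = √221 ≈ 14.866, ∠ = arctan(14/5) ≈ 70.35°
∠T = 0.00° − 148.26° = -148.26°

-148.3°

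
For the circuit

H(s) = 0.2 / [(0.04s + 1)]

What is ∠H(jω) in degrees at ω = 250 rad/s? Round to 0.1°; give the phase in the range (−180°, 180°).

-84.3°

At ω = 250 rad/s:
pole (1 + j250·0.04) = 1 + j10 → |·| ≈ 10.05, ∠ ≈ 84.29°
∠H = (0°) − (84.29°) = -84.29°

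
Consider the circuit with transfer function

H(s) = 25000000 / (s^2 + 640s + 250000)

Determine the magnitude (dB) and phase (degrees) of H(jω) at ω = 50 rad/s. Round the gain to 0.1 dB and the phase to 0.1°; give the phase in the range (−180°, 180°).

40.0 dB, -7.4°

At s = jω = j50:
quadratic: (j50)² + 640·j50 + 250000 = 247500 + j32000 → |·| ≈ 2.4956e+05, ∠ ≈ 7.37°
|H| = 25000000 / 2.4956e+05 ≈ 100.18
Gain = 20 log₁₀(100.18) ≈ 40.02 dB
∠H = 0.00° − 7.37° = -7.37°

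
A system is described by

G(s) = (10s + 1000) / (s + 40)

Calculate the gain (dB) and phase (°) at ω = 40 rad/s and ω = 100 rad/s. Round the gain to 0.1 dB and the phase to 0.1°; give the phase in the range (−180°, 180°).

Substitute s = j40:
Numerator: 10(j40) + 1000 = 1000 + j400
Denominator: (j40) + 40 = 40 + j40
|N| = √(1000² + 400²) ≈ 1077, ∠N ≈ 21.80°
|D| = √(40² + 40²) ≈ 56.569, ∠D ≈ 45.00°
|G| = 1077 / 56.569 ≈ 19.039
Gain = 20 log₁₀(19.039) ≈ 25.59 dB
∠G = 21.80° − 45.00° = -23.20°

Substitute s = j100:
Numerator: 10(j100) + 1000 = 1000 + j1000
Denominator: (j100) + 40 = 40 + j100
|N| = √(1000² + 1000²) ≈ 1414.2, ∠N ≈ 45.00°
|D| = √(40² + 100²) ≈ 107.7, ∠D ≈ 68.20°
|G| = 1414.2 / 107.7 ≈ 13.131
Gain = 20 log₁₀(13.131) ≈ 22.37 dB
∠G = 45.00° − 68.20° = -23.20°

ω = 40: 25.6 dB, -23.2°; ω = 100: 22.4 dB, -23.2°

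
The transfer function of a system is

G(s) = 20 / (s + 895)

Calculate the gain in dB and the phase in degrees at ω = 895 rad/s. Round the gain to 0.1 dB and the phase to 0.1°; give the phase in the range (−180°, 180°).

At s = jω = j895:
pole (s+895): 895 + j895 → |·| = √(895²+895²) = √1602050 ≈ 1265.7, ∠ = arctan(895/895) ≈ 45.00°
|G| = 20 / 1265.7 ≈ 0.015802
Gain = 20 log₁₀(0.015802) ≈ -36.03 dB
∠G = 0.00° − 45.00° = -45.00°

-36.0 dB, -45.0°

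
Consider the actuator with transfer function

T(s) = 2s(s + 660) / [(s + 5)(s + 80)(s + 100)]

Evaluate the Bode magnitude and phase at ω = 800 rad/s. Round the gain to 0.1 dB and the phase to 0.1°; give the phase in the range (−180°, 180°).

At s = jω = j800:
zero (s+660): 660 + j800 → |·| = √(660²+800²) = √1075600 ≈ 1037.1, ∠ = arctan(800/660) ≈ 50.48°
zero at origin: s = j800 → |·| = 800, ∠ = 90.00°
pole (s+5): 5 + j800 → |·| = √(5²+800²) = √640025 ≈ 800.02, ∠ = arctan(800/5) ≈ 89.64°
pole (s+80): 80 + j800 → |·| = √(80²+800²) = √646400 ≈ 803.99, ∠ = arctan(800/80) ≈ 84.29°
pole (s+100): 100 + j800 → |·| = √(100²+800²) = √650000 ≈ 806.23, ∠ = arctan(800/100) ≈ 82.87°
|T| = 2 · 8.2968e+05 / 5.1857e+08 ≈ 0.0031999
Gain = 20 log₁₀(0.0031999) ≈ -49.90 dB
∠T = 140.48° − 256.80° = -116.32°

-49.9 dB, -116.3°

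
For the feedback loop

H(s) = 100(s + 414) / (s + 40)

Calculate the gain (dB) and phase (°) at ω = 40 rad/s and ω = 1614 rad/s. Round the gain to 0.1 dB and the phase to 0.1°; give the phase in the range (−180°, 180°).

At s = jω = j40:
zero (s+414): 414 + j40 → |·| = √(414²+40²) = √172996 ≈ 415.93, ∠ = arctan(40/414) ≈ 5.52°
pole (s+40): 40 + j40 → |·| = √(40²+40²) = √3200 ≈ 56.569, ∠ = arctan(40/40) ≈ 45.00°
|H| = 100 · 415.93 / 56.569 ≈ 735.26
Gain = 20 log₁₀(735.26) ≈ 57.33 dB
∠H = 5.52° − 45.00° = -39.48°

At s = jω = j1614:
zero (s+414): 414 + j1614 → |·| = √(414²+1614²) = √2776392 ≈ 1666.3, ∠ = arctan(1614/414) ≈ 75.61°
pole (s+40): 40 + j1614 → |·| = √(40²+1614²) = √2606596 ≈ 1614.5, ∠ = arctan(1614/40) ≈ 88.58°
|H| = 100 · 1666.3 / 1614.5 ≈ 103.21
Gain = 20 log₁₀(103.21) ≈ 40.27 dB
∠H = 75.61° − 88.58° = -12.97°

ω = 40: 57.3 dB, -39.5°; ω = 1614: 40.3 dB, -13.0°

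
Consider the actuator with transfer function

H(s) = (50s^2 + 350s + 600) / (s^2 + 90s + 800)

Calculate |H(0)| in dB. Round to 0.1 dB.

-2.5 dB

H(0) = 600 / 800 = 0.75
20 log₁₀(0.75) ≈ -2.50 dB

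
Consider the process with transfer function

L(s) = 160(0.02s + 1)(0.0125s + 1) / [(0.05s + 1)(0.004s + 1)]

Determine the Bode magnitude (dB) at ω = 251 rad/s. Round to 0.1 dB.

43.6 dB

At ω = 251 rad/s:
zero (1 + j251·0.02) = 1 + j5.02 → |·| ≈ 5.1186, ∠ ≈ 78.73°
zero (1 + j251·0.0125) = 1 + j3.1375 → |·| ≈ 3.293, ∠ ≈ 72.32°
pole (1 + j251·0.05) = 1 + j12.55 → |·| ≈ 12.59, ∠ ≈ 85.44°
pole (1 + j251·0.004) = 1 + j1.004 → |·| ≈ 1.417, ∠ ≈ 45.11°
|L| = 160 · 5.1186 · 3.293 / (12.59 · 1.417) ≈ 151.17
Gain = 20 log₁₀(151.17) ≈ 43.59 dB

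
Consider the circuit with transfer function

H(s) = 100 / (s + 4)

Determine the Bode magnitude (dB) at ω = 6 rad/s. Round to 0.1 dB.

22.8 dB

At s = jω = j6:
pole (s+4): 4 + j6 → |·| = √(4²+6²) = √52 ≈ 7.2111, ∠ = arctan(6/4) ≈ 56.31°
|H| = 100 / 7.2111 ≈ 13.868
Gain = 20 log₁₀(13.868) ≈ 22.84 dB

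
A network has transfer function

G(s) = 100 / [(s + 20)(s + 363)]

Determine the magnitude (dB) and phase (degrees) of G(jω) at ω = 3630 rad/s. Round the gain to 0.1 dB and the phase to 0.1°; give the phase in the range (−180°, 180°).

At s = jω = j3630:
pole (s+20): 20 + j3630 → |·| = √(20²+3630²) = √13177300 ≈ 3630.1, ∠ = arctan(3630/20) ≈ 89.68°
pole (s+363): 363 + j3630 → |·| = √(363²+3630²) = √13308669 ≈ 3648.1, ∠ = arctan(3630/363) ≈ 84.29°
|G| = 100 / 1.3243e+07 ≈ 7.5512e-06
Gain = 20 log₁₀(7.5512e-06) ≈ -102.44 dB
∠G = 0.00° − 173.97° = -173.97°

-102.4 dB, -174.0°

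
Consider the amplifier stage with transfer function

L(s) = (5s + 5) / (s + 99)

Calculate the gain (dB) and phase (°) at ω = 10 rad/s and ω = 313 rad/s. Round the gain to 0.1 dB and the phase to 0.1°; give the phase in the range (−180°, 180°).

Substitute s = j10:
Numerator: 5(j10) + 5 = 5 + j50
Denominator: (j10) + 99 = 99 + j10
|N| = √(5² + 50²) ≈ 50.249, ∠N ≈ 84.29°
|D| = √(99² + 10²) ≈ 99.504, ∠D ≈ 5.77°
|L| = 50.249 / 99.504 ≈ 0.50499
Gain = 20 log₁₀(0.50499) ≈ -5.93 dB
∠L = 84.29° − 5.77° = 78.52°

Substitute s = j313:
Numerator: 5(j313) + 5 = 5 + j1565
Denominator: (j313) + 99 = 99 + j313
|N| = √(5² + 1565²) ≈ 1565, ∠N ≈ 89.82°
|D| = √(99² + 313²) ≈ 328.28, ∠D ≈ 72.45°
|L| = 1565 / 328.28 ≈ 4.7673
Gain = 20 log₁₀(4.7673) ≈ 13.57 dB
∠L = 89.82° − 72.45° = 17.37°

ω = 10: -5.9 dB, 78.5°; ω = 313: 13.6 dB, 17.4°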